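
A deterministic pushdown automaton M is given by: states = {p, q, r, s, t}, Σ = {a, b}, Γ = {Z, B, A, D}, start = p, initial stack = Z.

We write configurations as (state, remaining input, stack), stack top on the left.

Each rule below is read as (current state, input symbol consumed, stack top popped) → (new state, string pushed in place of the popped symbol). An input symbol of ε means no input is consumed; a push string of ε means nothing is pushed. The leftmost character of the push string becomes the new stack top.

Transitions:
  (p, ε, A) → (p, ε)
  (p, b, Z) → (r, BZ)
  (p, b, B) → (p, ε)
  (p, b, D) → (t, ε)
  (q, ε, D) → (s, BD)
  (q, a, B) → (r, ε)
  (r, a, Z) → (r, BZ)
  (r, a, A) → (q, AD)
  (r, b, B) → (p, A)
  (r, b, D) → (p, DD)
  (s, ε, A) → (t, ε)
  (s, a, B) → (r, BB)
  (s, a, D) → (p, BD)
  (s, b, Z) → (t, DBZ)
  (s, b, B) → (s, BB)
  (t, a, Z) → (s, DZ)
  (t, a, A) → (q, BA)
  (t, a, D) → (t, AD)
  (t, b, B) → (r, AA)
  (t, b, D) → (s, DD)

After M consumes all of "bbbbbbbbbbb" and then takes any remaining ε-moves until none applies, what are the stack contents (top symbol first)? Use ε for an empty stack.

(p, bbbbbbbbbbb, Z) ⊢ (r, bbbbbbbbbb, BZ) ⊢ (p, bbbbbbbbb, AZ) ⊢ (p, bbbbbbbbb, Z) ⊢ (r, bbbbbbbb, BZ) ⊢ (p, bbbbbbb, AZ) ⊢ (p, bbbbbbb, Z) ⊢ (r, bbbbbb, BZ) ⊢ (p, bbbbb, AZ) ⊢ (p, bbbbb, Z) ⊢ (r, bbbb, BZ) ⊢ (p, bbb, AZ) ⊢ (p, bbb, Z) ⊢ (r, bb, BZ) ⊢ (p, b, AZ) ⊢ (p, b, Z) ⊢ (r, ε, BZ)
All input consumed in state r with stack BZ.

BZ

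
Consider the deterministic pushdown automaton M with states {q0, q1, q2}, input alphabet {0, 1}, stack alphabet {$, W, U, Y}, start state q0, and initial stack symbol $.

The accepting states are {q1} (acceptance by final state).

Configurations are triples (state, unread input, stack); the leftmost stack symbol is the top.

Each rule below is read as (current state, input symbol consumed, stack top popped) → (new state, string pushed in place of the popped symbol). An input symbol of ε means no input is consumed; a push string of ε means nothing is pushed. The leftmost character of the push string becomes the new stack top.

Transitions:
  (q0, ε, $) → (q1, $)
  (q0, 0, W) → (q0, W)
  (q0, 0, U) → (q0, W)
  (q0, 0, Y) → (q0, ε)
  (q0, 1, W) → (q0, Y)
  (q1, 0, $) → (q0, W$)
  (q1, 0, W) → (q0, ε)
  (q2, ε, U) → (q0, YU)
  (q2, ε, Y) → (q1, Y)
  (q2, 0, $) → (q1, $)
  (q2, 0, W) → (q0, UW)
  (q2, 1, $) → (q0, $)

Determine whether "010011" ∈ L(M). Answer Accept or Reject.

Reject

(q0, 010011, $) ⊢ (q1, 010011, $) ⊢ (q0, 10011, W$) ⊢ (q0, 0011, Y$) ⊢ (q0, 011, $) ⊢ (q1, 011, $) ⊢ (q0, 11, W$) ⊢ (q0, 1, Y$)
No transition applies at (q0, 1, Y$); input not fully consumed.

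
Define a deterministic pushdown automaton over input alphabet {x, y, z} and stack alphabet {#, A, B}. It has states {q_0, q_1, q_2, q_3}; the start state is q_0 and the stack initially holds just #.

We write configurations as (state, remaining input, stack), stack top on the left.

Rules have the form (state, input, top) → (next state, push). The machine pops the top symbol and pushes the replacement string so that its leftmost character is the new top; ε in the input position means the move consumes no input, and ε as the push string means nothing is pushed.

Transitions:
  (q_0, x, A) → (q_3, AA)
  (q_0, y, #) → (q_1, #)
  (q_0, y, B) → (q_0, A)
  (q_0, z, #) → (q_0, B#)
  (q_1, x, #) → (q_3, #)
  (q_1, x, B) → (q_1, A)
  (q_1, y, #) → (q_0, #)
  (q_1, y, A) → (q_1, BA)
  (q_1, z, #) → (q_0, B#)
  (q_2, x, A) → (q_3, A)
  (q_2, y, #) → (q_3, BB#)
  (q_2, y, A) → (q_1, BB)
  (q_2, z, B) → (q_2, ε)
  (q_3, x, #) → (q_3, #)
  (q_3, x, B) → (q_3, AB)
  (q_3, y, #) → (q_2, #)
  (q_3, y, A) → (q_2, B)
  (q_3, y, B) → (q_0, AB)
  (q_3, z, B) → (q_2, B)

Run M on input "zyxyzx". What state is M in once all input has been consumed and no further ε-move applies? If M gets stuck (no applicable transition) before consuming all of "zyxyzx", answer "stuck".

(q_0, zyxyzx, #) ⊢ (q_0, yxyzx, B#) ⊢ (q_0, xyzx, A#) ⊢ (q_3, yzx, AA#) ⊢ (q_2, zx, BA#) ⊢ (q_2, x, A#) ⊢ (q_3, ε, A#)
All input consumed; M is in state q_3.

q_3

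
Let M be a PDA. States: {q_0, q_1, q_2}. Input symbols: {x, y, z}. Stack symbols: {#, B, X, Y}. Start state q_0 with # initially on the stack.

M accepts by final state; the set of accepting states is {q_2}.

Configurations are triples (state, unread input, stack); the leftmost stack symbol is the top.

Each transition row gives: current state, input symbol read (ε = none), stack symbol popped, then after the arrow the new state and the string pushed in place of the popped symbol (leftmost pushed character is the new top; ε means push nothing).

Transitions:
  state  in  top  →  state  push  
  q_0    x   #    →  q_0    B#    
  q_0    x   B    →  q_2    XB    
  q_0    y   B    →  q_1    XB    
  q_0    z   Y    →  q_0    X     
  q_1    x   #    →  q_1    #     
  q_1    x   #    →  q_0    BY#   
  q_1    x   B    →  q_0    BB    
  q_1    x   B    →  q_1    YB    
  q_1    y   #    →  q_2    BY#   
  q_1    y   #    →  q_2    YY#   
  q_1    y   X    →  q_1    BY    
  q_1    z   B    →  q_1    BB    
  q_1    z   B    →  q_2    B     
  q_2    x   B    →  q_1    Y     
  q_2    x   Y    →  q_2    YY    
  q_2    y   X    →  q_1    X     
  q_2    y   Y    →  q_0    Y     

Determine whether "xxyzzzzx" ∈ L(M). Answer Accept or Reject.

Reject

No computation consumes all input and reaches a final state.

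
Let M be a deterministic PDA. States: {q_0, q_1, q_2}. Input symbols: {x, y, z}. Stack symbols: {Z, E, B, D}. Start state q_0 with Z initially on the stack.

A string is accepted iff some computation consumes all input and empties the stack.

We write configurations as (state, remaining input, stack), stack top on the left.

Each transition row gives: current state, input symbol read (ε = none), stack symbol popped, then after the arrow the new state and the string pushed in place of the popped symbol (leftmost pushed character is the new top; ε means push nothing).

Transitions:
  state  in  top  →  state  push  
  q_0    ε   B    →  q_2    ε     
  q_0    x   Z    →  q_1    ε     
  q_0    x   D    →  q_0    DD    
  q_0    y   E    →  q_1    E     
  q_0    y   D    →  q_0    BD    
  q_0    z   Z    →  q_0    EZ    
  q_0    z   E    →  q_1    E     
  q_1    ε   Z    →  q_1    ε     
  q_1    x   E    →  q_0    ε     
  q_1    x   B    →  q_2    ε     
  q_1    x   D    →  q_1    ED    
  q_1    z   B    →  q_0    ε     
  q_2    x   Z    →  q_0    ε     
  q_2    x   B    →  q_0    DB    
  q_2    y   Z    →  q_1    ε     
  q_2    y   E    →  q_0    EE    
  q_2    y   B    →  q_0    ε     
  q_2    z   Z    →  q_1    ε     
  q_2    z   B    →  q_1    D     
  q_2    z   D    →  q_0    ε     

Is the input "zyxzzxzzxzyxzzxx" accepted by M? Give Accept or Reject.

(q_0, zyxzzxzzxzyxzzxx, Z)
  read z, top Z: go to q_0, push EZ → (q_0, yxzzxzzxzyxzzxx, EZ)
  read y, top E: go to q_1, push E → (q_1, xzzxzzxzyxzzxx, EZ)
  read x, top E: go to q_0, push ε → (q_0, zzxzzxzyxzzxx, Z)
  read z, top Z: go to q_0, push EZ → (q_0, zxzzxzyxzzxx, EZ)
  read z, top E: go to q_1, push E → (q_1, xzzxzyxzzxx, EZ)
  read x, top E: go to q_0, push ε → (q_0, zzxzyxzzxx, Z)
  read z, top Z: go to q_0, push EZ → (q_0, zxzyxzzxx, EZ)
  read z, top E: go to q_1, push E → (q_1, xzyxzzxx, EZ)
  read x, top E: go to q_0, push ε → (q_0, zyxzzxx, Z)
  read z, top Z: go to q_0, push EZ → (q_0, yxzzxx, EZ)
  read y, top E: go to q_1, push E → (q_1, xzzxx, EZ)
  read x, top E: go to q_0, push ε → (q_0, zzxx, Z)
  read z, top Z: go to q_0, push EZ → (q_0, zxx, EZ)
  read z, top E: go to q_1, push E → (q_1, xx, EZ)
  read x, top E: go to q_0, push ε → (q_0, x, Z)
  read x, top Z: go to q_1, push ε → (q_1, ε, ε)
All input consumed and the stack is empty.

Accept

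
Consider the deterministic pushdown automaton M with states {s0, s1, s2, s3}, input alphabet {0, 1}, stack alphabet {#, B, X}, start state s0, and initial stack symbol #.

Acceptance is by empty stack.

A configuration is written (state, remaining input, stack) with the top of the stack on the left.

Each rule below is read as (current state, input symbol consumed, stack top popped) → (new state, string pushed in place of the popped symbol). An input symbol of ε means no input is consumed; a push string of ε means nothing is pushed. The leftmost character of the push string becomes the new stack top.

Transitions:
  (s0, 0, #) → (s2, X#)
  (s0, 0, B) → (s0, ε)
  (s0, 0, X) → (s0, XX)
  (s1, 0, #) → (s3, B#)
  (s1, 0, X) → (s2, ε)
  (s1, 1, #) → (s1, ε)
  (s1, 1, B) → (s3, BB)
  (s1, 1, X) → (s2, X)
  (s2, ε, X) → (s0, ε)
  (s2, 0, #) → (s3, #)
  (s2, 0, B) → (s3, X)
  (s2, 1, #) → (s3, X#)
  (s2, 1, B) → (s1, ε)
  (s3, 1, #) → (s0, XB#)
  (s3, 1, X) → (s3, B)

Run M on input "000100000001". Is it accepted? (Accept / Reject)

Reject

(s0, 000100000001, #)
  read 0, top #: go to s2, push X# → (s2, 00100000001, X#)
  ε-move, top X: go to s0, push ε → (s0, 00100000001, #)
  read 0, top #: go to s2, push X# → (s2, 0100000001, X#)
  ε-move, top X: go to s0, push ε → (s0, 0100000001, #)
  read 0, top #: go to s2, push X# → (s2, 100000001, X#)
  ε-move, top X: go to s0, push ε → (s0, 100000001, #)
No transition applies at (s0, 100000001, #); input not fully consumed.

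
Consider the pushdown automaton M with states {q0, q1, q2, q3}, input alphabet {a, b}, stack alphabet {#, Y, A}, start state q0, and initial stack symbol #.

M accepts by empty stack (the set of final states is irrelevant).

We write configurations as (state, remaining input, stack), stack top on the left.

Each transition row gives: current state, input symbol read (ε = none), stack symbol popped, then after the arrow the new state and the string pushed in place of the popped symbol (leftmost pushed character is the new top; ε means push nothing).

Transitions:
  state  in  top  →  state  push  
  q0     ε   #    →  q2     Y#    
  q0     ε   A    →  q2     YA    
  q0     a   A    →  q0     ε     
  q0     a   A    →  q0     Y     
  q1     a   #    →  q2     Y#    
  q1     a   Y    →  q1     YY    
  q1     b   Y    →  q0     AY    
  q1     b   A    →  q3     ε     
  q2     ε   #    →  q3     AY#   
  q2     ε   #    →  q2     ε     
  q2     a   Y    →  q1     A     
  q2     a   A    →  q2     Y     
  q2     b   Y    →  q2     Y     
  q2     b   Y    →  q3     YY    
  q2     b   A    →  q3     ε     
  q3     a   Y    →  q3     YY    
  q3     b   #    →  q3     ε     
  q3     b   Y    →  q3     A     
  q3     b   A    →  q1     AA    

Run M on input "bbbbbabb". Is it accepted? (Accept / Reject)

Accept

One accepting computation: (q0, bbbbbabb, #) ⊢ (q2, bbbbbabb, Y#) ⊢ (q2, bbbbabb, Y#) ⊢ (q2, bbbabb, Y#) ⊢ (q2, bbabb, Y#) ⊢ (q2, babb, Y#) ⊢ (q2, abb, Y#) ⊢ (q1, bb, A#) ⊢ (q3, b, #) ⊢ (q3, ε, ε)
All input consumed and the stack is empty.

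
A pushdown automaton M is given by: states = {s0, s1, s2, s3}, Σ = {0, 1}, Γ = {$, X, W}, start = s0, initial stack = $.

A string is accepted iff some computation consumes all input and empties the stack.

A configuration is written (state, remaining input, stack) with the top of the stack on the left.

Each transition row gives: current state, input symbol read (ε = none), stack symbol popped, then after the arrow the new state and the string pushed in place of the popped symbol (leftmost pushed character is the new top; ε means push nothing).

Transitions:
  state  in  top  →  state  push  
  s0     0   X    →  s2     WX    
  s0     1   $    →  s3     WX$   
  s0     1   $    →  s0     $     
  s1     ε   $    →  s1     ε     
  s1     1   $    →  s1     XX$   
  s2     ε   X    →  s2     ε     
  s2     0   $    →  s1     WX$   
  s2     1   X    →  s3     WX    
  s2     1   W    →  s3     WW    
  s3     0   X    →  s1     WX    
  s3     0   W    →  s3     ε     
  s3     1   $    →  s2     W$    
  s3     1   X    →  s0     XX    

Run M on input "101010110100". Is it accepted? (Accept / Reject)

Reject

No computation consumes all input and empties the stack.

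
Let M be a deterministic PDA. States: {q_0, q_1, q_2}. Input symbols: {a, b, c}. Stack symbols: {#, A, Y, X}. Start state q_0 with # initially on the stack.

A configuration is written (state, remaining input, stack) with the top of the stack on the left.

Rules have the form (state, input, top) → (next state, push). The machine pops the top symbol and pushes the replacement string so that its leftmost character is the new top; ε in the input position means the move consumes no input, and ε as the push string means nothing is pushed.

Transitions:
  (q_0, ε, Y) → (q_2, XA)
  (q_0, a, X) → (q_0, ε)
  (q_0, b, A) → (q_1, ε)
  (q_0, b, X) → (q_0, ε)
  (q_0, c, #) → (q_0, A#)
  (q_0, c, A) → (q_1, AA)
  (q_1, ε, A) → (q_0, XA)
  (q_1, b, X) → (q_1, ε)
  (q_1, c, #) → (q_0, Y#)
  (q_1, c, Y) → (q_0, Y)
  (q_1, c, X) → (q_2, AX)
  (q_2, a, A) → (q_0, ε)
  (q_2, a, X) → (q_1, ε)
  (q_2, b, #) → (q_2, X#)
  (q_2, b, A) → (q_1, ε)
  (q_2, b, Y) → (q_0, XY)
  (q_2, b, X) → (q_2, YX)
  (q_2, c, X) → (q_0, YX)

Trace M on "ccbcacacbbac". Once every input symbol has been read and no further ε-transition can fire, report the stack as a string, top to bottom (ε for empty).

XAAAAA#

(q_0, ccbcacacbbac, #) ⊢ (q_0, cbcacacbbac, A#) ⊢ (q_1, bcacacbbac, AA#) ⊢ (q_0, bcacacbbac, XAA#) ⊢ (q_0, cacacbbac, AA#) ⊢ (q_1, acacbbac, AAA#) ⊢ (q_0, acacbbac, XAAA#) ⊢ (q_0, cacbbac, AAA#) ⊢ (q_1, acbbac, AAAA#) ⊢ (q_0, acbbac, XAAAA#) ⊢ (q_0, cbbac, AAAA#) ⊢ (q_1, bbac, AAAAA#) ⊢ (q_0, bbac, XAAAAA#) ⊢ (q_0, bac, AAAAA#) ⊢ (q_1, ac, AAAA#) ⊢ (q_0, ac, XAAAA#) ⊢ (q_0, c, AAAA#) ⊢ (q_1, ε, AAAAA#) ⊢ (q_0, ε, XAAAAA#)
All input consumed in state q_0 with stack XAAAAA#.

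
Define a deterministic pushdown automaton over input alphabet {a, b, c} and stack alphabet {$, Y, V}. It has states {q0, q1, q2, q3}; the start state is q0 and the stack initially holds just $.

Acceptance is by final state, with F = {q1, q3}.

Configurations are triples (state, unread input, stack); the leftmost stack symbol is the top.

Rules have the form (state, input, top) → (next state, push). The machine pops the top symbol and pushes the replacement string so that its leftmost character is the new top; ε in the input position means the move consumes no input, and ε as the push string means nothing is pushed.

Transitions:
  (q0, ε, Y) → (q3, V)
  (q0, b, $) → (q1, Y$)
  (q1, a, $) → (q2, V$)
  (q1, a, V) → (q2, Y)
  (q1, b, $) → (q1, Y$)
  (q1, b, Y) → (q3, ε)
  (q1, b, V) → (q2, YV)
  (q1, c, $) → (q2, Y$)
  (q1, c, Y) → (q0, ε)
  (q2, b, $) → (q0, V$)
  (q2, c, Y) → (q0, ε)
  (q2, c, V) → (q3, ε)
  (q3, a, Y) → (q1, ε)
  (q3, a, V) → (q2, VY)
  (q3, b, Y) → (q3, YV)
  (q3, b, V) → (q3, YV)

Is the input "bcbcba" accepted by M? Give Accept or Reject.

(q0, bcbcba, $)
  read b, top $: go to q1, push Y$ → (q1, cbcba, Y$)
  read c, top Y: go to q0, push ε → (q0, bcba, $)
  read b, top $: go to q1, push Y$ → (q1, cba, Y$)
  read c, top Y: go to q0, push ε → (q0, ba, $)
  read b, top $: go to q1, push Y$ → (q1, a, Y$)
No transition applies at (q1, a, Y$); input not fully consumed.

Reject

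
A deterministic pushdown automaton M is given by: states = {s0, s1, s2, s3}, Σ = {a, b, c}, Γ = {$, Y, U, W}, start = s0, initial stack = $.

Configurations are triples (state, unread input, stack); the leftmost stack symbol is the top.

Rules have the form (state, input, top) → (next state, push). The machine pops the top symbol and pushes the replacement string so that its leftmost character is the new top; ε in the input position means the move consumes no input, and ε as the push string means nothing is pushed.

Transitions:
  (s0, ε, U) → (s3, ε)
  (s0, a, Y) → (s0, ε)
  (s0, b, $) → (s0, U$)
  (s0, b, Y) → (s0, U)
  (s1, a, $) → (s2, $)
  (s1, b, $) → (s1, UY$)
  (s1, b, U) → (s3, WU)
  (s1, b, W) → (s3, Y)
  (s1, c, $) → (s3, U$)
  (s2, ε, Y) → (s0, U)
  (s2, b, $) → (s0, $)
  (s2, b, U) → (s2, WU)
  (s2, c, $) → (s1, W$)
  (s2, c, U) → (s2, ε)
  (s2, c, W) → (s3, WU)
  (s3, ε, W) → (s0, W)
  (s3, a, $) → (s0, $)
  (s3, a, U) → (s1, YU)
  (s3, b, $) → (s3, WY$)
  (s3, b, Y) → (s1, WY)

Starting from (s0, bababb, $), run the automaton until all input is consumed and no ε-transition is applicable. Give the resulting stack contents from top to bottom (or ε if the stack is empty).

WY$

(s0, bababb, $)
  read b, top $: go to s0, push U$ → (s0, ababb, U$)
  ε-move, top U: go to s3, push ε → (s3, ababb, $)
  read a, top $: go to s0, push $ → (s0, babb, $)
  read b, top $: go to s0, push U$ → (s0, abb, U$)
  ε-move, top U: go to s3, push ε → (s3, abb, $)
  read a, top $: go to s0, push $ → (s0, bb, $)
  read b, top $: go to s0, push U$ → (s0, b, U$)
  ε-move, top U: go to s3, push ε → (s3, b, $)
  read b, top $: go to s3, push WY$ → (s3, ε, WY$)
  ε-move, top W: go to s0, push W → (s0, ε, WY$)
All input consumed in state s0 with stack WY$.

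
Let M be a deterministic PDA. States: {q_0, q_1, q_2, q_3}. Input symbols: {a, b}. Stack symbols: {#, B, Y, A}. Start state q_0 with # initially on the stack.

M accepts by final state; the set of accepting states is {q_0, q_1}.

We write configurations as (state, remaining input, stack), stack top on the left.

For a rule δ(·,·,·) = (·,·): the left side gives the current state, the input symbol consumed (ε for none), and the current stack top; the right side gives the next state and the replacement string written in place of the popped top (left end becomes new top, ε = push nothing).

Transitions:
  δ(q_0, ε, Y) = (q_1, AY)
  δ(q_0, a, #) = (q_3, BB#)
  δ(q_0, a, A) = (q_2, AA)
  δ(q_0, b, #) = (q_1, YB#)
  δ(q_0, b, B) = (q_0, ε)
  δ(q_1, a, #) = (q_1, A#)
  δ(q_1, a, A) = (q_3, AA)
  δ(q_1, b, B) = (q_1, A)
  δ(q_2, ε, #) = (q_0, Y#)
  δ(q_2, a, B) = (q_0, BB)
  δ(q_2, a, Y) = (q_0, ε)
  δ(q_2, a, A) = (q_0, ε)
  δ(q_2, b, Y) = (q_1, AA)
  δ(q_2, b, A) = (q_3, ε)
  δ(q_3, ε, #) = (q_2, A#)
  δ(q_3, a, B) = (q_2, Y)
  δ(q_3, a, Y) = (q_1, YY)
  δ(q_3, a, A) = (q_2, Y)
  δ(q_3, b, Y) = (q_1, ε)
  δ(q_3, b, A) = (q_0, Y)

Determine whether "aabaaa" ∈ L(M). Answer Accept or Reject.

Accept

(q_0, aabaaa, #)
  read a, top #: go to q_3, push BB# → (q_3, abaaa, BB#)
  read a, top B: go to q_2, push Y → (q_2, baaa, YB#)
  read b, top Y: go to q_1, push AA → (q_1, aaa, AAB#)
  read a, top A: go to q_3, push AA → (q_3, aa, AAAB#)
  read a, top A: go to q_2, push Y → (q_2, a, YAAB#)
  read a, top Y: go to q_0, push ε → (q_0, ε, AAB#)
All input consumed; state q_0 ∈ F.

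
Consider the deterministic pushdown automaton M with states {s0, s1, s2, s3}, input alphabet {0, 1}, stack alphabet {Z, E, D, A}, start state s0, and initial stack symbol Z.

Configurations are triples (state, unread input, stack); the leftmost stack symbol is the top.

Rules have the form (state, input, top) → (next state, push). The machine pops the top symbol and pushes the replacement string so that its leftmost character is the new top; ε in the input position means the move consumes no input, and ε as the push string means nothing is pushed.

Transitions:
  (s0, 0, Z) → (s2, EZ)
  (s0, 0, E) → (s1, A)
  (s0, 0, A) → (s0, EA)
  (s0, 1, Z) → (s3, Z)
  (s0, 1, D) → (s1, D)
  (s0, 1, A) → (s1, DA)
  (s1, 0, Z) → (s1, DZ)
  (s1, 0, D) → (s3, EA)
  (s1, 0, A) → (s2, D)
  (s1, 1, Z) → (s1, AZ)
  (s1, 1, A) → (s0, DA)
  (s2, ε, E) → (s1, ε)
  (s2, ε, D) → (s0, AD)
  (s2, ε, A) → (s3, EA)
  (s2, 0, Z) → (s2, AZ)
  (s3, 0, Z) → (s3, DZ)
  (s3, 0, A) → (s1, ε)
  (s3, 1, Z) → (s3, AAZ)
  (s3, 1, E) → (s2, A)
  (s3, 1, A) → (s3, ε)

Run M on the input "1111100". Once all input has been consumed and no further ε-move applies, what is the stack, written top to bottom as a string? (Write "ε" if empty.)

(s0, 1111100, Z)
  read 1, top Z: go to s3, push Z → (s3, 111100, Z)
  read 1, top Z: go to s3, push AAZ → (s3, 11100, AAZ)
  read 1, top A: go to s3, push ε → (s3, 1100, AZ)
  read 1, top A: go to s3, push ε → (s3, 100, Z)
  read 1, top Z: go to s3, push AAZ → (s3, 00, AAZ)
  read 0, top A: go to s1, push ε → (s1, 0, AZ)
  read 0, top A: go to s2, push D → (s2, ε, DZ)
  ε-move, top D: go to s0, push AD → (s0, ε, ADZ)
All input consumed in state s0 with stack ADZ.

ADZ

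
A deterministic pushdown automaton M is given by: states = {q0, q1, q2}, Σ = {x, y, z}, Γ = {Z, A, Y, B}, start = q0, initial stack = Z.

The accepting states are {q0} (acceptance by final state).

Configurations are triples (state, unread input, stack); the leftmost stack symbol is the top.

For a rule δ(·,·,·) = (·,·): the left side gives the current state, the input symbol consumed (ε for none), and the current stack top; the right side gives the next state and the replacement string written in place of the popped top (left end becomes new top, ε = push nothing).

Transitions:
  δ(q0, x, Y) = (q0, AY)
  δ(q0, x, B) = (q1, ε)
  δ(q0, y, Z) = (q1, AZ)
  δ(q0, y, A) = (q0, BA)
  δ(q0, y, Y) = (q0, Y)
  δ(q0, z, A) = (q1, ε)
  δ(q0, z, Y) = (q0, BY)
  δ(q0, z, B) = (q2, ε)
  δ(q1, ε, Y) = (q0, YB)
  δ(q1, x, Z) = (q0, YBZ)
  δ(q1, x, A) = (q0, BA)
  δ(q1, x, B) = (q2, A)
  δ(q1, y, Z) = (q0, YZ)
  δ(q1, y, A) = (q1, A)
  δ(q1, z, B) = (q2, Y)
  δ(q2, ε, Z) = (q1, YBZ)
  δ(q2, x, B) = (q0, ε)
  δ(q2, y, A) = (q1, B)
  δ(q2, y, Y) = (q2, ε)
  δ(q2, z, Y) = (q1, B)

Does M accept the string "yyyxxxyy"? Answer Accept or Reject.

Reject

(q0, yyyxxxyy, Z) ⊢ (q1, yyxxxyy, AZ) ⊢ (q1, yxxxyy, AZ) ⊢ (q1, xxxyy, AZ) ⊢ (q0, xxyy, BAZ) ⊢ (q1, xyy, AZ) ⊢ (q0, yy, BAZ)
No transition applies at (q0, yy, BAZ); input not fully consumed.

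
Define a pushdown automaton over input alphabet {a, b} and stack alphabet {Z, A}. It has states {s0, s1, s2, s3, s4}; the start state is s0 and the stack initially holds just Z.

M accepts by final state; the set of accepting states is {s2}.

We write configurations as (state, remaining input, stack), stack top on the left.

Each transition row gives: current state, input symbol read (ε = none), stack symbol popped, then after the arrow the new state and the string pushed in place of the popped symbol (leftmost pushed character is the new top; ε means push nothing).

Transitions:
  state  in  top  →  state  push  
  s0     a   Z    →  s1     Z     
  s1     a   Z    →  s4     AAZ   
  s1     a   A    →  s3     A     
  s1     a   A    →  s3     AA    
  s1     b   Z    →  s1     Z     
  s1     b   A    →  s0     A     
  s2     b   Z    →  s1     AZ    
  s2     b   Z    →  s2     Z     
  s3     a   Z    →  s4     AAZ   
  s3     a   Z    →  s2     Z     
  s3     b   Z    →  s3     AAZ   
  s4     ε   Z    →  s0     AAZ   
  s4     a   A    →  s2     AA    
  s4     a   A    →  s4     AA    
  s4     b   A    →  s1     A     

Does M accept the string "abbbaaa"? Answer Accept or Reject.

One accepting computation: (s0, abbbaaa, Z) ⊢ (s1, bbbaaa, Z) ⊢ (s1, bbaaa, Z) ⊢ (s1, baaa, Z) ⊢ (s1, aaa, Z) ⊢ (s4, aa, AAZ) ⊢ (s4, a, AAAZ) ⊢ (s2, ε, AAAAZ)
All input consumed and state s2 ∈ F.

Accept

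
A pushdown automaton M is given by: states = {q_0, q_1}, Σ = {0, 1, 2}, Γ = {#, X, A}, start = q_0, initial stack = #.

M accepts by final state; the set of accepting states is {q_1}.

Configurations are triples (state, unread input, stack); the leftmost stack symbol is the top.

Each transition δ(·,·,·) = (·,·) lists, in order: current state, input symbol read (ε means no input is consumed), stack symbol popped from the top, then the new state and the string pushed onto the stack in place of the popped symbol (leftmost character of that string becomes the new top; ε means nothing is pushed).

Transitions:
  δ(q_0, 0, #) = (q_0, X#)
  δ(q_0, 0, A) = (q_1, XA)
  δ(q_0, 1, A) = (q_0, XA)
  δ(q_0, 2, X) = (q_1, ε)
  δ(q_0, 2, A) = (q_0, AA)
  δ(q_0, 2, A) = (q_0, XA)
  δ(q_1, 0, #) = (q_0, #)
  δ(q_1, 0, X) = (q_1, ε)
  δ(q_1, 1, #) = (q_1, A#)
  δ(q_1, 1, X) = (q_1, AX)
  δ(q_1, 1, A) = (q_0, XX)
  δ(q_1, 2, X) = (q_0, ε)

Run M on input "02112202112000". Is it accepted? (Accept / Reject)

Reject

No computation consumes all input and reaches a final state.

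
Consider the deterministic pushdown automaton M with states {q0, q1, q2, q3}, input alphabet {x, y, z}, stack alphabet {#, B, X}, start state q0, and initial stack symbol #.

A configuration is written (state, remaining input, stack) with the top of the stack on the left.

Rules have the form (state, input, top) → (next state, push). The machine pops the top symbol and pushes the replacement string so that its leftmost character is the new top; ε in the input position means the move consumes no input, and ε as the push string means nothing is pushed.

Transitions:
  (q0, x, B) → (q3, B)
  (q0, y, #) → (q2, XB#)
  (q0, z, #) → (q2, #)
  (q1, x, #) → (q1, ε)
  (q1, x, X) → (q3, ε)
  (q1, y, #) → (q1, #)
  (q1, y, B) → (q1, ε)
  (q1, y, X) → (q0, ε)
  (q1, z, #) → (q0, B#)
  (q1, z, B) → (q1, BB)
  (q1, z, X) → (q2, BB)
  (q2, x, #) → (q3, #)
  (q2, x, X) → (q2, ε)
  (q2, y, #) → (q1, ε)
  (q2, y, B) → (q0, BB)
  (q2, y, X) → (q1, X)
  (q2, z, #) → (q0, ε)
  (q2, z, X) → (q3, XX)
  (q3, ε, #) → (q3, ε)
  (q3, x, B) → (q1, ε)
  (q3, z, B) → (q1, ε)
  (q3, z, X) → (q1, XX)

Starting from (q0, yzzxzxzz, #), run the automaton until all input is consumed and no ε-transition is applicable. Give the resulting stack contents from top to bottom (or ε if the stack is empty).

(q0, yzzxzxzz, #)
  read y, top #: go to q2, push XB# → (q2, zzxzxzz, XB#)
  read z, top X: go to q3, push XX → (q3, zxzxzz, XXB#)
  read z, top X: go to q1, push XX → (q1, xzxzz, XXXB#)
  read x, top X: go to q3, push ε → (q3, zxzz, XXB#)
  read z, top X: go to q1, push XX → (q1, xzz, XXXB#)
  read x, top X: go to q3, push ε → (q3, zz, XXB#)
  read z, top X: go to q1, push XX → (q1, z, XXXB#)
  read z, top X: go to q2, push BB → (q2, ε, BBXXB#)
All input consumed in state q2 with stack BBXXB#.

BBXXB#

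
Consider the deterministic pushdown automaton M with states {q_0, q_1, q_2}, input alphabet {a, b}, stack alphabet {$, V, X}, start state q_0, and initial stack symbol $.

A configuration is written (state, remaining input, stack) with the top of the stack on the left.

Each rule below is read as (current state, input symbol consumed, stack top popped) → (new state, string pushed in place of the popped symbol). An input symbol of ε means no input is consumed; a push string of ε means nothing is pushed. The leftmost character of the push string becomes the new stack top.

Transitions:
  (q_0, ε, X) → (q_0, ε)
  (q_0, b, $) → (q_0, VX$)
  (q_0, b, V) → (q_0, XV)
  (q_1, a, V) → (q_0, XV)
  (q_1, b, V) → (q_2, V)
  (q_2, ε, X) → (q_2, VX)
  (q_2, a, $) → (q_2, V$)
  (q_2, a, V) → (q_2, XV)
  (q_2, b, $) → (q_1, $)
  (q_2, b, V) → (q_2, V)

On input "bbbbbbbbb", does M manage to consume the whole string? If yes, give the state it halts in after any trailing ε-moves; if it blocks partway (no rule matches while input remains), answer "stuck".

q_0

(q_0, bbbbbbbbb, $) ⊢ (q_0, bbbbbbbb, VX$) ⊢ (q_0, bbbbbbb, XVX$) ⊢ (q_0, bbbbbbb, VX$) ⊢ (q_0, bbbbbb, XVX$) ⊢ (q_0, bbbbbb, VX$) ⊢ (q_0, bbbbb, XVX$) ⊢ (q_0, bbbbb, VX$) ⊢ (q_0, bbbb, XVX$) ⊢ (q_0, bbbb, VX$) ⊢ (q_0, bbb, XVX$) ⊢ (q_0, bbb, VX$) ⊢ (q_0, bb, XVX$) ⊢ (q_0, bb, VX$) ⊢ (q_0, b, XVX$) ⊢ (q_0, b, VX$) ⊢ (q_0, ε, XVX$) ⊢ (q_0, ε, VX$)
All input consumed; M is in state q_0.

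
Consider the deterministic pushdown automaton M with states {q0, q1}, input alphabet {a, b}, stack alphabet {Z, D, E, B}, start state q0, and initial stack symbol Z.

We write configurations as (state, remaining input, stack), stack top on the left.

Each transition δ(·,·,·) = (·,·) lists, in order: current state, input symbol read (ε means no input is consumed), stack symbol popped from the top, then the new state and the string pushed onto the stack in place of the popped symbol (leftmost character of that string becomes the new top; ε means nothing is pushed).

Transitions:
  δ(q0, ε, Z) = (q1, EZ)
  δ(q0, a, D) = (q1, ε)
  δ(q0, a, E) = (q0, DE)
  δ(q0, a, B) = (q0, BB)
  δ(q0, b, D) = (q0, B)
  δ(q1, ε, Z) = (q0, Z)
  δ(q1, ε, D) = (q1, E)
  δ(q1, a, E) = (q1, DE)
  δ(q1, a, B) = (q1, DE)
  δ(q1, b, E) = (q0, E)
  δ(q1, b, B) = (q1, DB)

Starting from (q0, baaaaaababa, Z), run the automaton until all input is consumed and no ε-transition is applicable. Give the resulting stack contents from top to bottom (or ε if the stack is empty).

BBEEEEEZ

(q0, baaaaaababa, Z)
  ε-move, top Z: go to q1, push EZ → (q1, baaaaaababa, EZ)
  read b, top E: go to q0, push E → (q0, aaaaaababa, EZ)
  read a, top E: go to q0, push DE → (q0, aaaaababa, DEZ)
  read a, top D: go to q1, push ε → (q1, aaaababa, EZ)
  read a, top E: go to q1, push DE → (q1, aaababa, DEZ)
  ε-move, top D: go to q1, push E → (q1, aaababa, EEZ)
  read a, top E: go to q1, push DE → (q1, aababa, DEEZ)
  ε-move, top D: go to q1, push E → (q1, aababa, EEEZ)
  read a, top E: go to q1, push DE → (q1, ababa, DEEEZ)
  ε-move, top D: go to q1, push E → (q1, ababa, EEEEZ)
  read a, top E: go to q1, push DE → (q1, baba, DEEEEZ)
  ε-move, top D: go to q1, push E → (q1, baba, EEEEEZ)
  read b, top E: go to q0, push E → (q0, aba, EEEEEZ)
  read a, top E: go to q0, push DE → (q0, ba, DEEEEEZ)
  read b, top D: go to q0, push B → (q0, a, BEEEEEZ)
  read a, top B: go to q0, push BB → (q0, ε, BBEEEEEZ)
All input consumed in state q0 with stack BBEEEEEZ.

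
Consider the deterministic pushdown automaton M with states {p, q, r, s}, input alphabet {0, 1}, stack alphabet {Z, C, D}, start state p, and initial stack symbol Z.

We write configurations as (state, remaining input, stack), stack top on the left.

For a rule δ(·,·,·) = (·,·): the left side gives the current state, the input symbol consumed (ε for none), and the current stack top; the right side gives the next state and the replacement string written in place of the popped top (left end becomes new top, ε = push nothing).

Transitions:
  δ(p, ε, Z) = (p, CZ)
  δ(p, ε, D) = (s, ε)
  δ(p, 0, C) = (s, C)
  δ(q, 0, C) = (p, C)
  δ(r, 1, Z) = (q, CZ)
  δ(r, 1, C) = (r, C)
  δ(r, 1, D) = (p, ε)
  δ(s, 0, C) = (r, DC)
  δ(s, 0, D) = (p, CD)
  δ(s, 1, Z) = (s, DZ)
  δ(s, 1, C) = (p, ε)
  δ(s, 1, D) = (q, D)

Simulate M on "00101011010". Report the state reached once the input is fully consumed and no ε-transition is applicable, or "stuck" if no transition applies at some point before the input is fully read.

stuck

(p, 00101011010, Z)
  ε-move, top Z: go to p, push CZ → (p, 00101011010, CZ)
  read 0, top C: go to s, push C → (s, 0101011010, CZ)
  read 0, top C: go to r, push DC → (r, 101011010, DCZ)
  read 1, top D: go to p, push ε → (p, 01011010, CZ)
  read 0, top C: go to s, push C → (s, 1011010, CZ)
  read 1, top C: go to p, push ε → (p, 011010, Z)
  ε-move, top Z: go to p, push CZ → (p, 011010, CZ)
  read 0, top C: go to s, push C → (s, 11010, CZ)
  read 1, top C: go to p, push ε → (p, 1010, Z)
  ε-move, top Z: go to p, push CZ → (p, 1010, CZ)
No transition for (p, 1, top C); M blocks with input 1010 remaining.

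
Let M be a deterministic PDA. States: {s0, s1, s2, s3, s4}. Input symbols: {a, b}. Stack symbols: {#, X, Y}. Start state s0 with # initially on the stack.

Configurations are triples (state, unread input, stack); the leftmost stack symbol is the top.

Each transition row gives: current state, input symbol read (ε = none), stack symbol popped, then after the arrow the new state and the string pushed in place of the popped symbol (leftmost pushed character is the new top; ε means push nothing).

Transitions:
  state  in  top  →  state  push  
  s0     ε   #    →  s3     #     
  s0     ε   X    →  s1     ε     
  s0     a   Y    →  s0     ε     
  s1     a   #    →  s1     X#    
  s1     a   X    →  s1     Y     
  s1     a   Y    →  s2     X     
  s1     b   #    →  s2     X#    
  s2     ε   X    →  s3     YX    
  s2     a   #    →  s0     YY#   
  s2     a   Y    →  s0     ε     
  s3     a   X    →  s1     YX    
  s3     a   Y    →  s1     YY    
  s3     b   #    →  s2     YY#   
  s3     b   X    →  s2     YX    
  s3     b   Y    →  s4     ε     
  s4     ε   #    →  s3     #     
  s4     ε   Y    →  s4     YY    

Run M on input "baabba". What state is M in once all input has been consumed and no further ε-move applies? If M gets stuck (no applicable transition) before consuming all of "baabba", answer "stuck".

stuck

(s0, baabba, #) ⊢ (s3, baabba, #) ⊢ (s2, aabba, YY#) ⊢ (s0, abba, Y#) ⊢ (s0, bba, #) ⊢ (s3, bba, #) ⊢ (s2, ba, YY#)
No transition for (s2, b, top Y); M blocks with input ba remaining.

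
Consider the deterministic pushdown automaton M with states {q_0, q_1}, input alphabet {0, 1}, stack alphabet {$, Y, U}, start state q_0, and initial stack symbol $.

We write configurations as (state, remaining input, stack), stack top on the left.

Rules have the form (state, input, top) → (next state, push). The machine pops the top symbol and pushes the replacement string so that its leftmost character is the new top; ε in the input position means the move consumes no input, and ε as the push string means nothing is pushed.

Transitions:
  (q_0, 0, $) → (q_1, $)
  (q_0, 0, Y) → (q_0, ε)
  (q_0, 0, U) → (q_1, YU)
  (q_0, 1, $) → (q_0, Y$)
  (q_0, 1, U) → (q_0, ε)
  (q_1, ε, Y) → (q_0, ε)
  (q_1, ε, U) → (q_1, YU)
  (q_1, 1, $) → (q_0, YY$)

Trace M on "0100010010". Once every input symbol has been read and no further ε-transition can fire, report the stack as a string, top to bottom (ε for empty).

$

(q_0, 0100010010, $)
  read 0, top $: go to q_1, push $ → (q_1, 100010010, $)
  read 1, top $: go to q_0, push YY$ → (q_0, 00010010, YY$)
  read 0, top Y: go to q_0, push ε → (q_0, 0010010, Y$)
  read 0, top Y: go to q_0, push ε → (q_0, 010010, $)
  read 0, top $: go to q_1, push $ → (q_1, 10010, $)
  read 1, top $: go to q_0, push YY$ → (q_0, 0010, YY$)
  read 0, top Y: go to q_0, push ε → (q_0, 010, Y$)
  read 0, top Y: go to q_0, push ε → (q_0, 10, $)
  read 1, top $: go to q_0, push Y$ → (q_0, 0, Y$)
  read 0, top Y: go to q_0, push ε → (q_0, ε, $)
All input consumed in state q_0 with stack $.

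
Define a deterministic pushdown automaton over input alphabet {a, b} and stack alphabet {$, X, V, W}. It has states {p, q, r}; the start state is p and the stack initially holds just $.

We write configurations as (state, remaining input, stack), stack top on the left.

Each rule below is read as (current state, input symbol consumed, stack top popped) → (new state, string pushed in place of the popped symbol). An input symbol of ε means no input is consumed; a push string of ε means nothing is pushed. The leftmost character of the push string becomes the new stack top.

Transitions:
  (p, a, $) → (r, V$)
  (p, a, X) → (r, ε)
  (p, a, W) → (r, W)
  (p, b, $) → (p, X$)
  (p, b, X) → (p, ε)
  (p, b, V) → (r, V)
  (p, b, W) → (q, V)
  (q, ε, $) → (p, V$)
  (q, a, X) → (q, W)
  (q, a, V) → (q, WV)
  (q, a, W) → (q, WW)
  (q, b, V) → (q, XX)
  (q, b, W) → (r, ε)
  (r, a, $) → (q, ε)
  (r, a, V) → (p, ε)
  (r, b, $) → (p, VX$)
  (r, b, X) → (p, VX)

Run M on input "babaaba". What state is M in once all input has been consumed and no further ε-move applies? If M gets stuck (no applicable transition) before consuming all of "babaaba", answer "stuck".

stuck

(p, babaaba, $)
  read b, top $: go to p, push X$ → (p, abaaba, X$)
  read a, top X: go to r, push ε → (r, baaba, $)
  read b, top $: go to p, push VX$ → (p, aaba, VX$)
No transition for (p, a, top V); M blocks with input aaba remaining.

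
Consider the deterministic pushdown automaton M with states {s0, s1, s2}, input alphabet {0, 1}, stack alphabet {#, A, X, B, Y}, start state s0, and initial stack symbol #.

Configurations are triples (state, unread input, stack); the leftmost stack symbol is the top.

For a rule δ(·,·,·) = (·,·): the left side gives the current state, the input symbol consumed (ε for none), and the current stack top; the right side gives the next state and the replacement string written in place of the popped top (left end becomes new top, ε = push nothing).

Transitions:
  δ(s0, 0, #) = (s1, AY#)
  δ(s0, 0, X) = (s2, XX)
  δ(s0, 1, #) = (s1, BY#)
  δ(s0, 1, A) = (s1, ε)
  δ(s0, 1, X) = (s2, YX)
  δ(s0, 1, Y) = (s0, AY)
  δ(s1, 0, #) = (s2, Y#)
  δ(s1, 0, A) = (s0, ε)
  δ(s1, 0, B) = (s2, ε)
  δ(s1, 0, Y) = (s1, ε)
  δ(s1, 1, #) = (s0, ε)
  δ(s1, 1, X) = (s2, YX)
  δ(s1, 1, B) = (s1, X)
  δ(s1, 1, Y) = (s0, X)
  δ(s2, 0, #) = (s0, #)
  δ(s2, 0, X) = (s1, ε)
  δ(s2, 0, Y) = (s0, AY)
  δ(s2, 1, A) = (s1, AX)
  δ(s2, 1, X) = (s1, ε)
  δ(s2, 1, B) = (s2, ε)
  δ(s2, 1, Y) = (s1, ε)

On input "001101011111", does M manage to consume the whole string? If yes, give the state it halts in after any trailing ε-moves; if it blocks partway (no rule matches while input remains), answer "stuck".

stuck

(s0, 001101011111, #) ⊢ (s1, 01101011111, AY#) ⊢ (s0, 1101011111, Y#) ⊢ (s0, 101011111, AY#) ⊢ (s1, 01011111, Y#) ⊢ (s1, 1011111, #) ⊢ (s0, 011111, ε)
No transition for (s0, 0, top ε); M blocks with input 011111 remaining.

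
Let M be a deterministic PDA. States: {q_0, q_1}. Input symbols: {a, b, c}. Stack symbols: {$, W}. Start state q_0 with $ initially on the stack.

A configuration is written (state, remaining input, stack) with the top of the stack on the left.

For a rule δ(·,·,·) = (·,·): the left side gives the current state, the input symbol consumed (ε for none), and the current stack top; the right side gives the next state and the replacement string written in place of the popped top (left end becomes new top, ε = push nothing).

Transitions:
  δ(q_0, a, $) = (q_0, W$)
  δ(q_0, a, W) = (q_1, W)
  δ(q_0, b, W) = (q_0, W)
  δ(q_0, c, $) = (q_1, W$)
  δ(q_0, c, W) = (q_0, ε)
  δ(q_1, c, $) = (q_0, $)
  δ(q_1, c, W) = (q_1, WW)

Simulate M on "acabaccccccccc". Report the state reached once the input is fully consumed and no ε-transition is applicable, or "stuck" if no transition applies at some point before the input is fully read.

q_1

(q_0, acabaccccccccc, $) ⊢ (q_0, cabaccccccccc, W$) ⊢ (q_0, abaccccccccc, $) ⊢ (q_0, baccccccccc, W$) ⊢ (q_0, accccccccc, W$) ⊢ (q_1, ccccccccc, W$) ⊢ (q_1, cccccccc, WW$) ⊢ (q_1, ccccccc, WWW$) ⊢ (q_1, cccccc, WWWW$) ⊢ (q_1, ccccc, WWWWW$) ⊢ (q_1, cccc, WWWWWW$) ⊢ (q_1, ccc, WWWWWWW$) ⊢ (q_1, cc, WWWWWWWW$) ⊢ (q_1, c, WWWWWWWWW$) ⊢ (q_1, ε, WWWWWWWWWW$)
All input consumed; M is in state q_1.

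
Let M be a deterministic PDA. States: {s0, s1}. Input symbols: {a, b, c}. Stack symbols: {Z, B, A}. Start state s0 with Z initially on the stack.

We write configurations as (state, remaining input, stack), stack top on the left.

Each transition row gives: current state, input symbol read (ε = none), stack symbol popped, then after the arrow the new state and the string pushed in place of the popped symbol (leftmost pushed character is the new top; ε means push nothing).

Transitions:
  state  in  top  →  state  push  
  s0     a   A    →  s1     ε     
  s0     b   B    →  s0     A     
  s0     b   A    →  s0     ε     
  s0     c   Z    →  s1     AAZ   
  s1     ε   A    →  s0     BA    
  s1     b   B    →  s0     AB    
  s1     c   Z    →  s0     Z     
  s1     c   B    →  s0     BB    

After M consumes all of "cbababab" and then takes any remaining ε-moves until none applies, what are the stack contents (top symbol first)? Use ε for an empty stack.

(s0, cbababab, Z)
  read c, top Z: go to s1, push AAZ → (s1, bababab, AAZ)
  ε-move, top A: go to s0, push BA → (s0, bababab, BAAZ)
  read b, top B: go to s0, push A → (s0, ababab, AAAZ)
  read a, top A: go to s1, push ε → (s1, babab, AAZ)
  ε-move, top A: go to s0, push BA → (s0, babab, BAAZ)
  read b, top B: go to s0, push A → (s0, abab, AAAZ)
  read a, top A: go to s1, push ε → (s1, bab, AAZ)
  ε-move, top A: go to s0, push BA → (s0, bab, BAAZ)
  read b, top B: go to s0, push A → (s0, ab, AAAZ)
  read a, top A: go to s1, push ε → (s1, b, AAZ)
  ε-move, top A: go to s0, push BA → (s0, b, BAAZ)
  read b, top B: go to s0, push A → (s0, ε, AAAZ)
All input consumed in state s0 with stack AAAZ.

AAAZ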